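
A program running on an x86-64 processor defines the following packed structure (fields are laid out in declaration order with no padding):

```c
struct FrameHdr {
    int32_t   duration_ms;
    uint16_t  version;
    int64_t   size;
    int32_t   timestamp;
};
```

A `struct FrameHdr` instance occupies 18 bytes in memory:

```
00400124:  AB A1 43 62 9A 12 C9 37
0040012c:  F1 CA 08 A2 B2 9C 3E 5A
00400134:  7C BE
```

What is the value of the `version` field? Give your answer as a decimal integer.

`version` follows `duration_ms` (4 bytes), so it starts at byte offset 4 and occupies 2 bytes.
Bytes at offsets 4..5: 9A 12.
Little-endian stores the least-significant byte at the lowest address.
Reassemble most-significant byte first: 12 9A → 0x129A.
0x129A = 4762.

4762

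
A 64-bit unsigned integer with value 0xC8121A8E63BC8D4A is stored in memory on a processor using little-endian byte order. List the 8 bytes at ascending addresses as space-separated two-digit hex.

4A 8D BC 63 8E 1A 12 C8

Split into bytes (most-significant first): C8 12 1A 8E 63 BC 8D 4A.
Little-endian: lowest address holds the least-significant byte.
So at ascending addresses the bytes are 4A 8D BC 63 8E 1A 12 C8.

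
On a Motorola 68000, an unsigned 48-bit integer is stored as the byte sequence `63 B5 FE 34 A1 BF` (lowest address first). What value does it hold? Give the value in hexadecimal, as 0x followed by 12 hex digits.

Big-endian stores the most-significant byte at the lowest address.
The bytes are already most-significant first: 0x63B5FE34A1BF.

0x63B5FE34A1BF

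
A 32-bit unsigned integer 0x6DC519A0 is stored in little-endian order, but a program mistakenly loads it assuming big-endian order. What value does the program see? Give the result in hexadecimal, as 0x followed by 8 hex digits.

Stored little-endian, the bytes at ascending addresses are A0 19 C5 6D.
Read back as big-endian, the last byte is least significant, giving 0xA019C56D.

0xA019C56D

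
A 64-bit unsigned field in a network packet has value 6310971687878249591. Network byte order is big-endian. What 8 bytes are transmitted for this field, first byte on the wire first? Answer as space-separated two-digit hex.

57 95 13 50 2B 87 CC 77

6310971687878249591 in hexadecimal, padded to 64 bits, is 0x579513502B87CC77.
Split into bytes (most-significant first): 57 95 13 50 2B 87 CC 77.
Big-endian stores the most-significant byte at the lowest address.
So the memory order matches the most-significant-first order: 57 95 13 50 2B 87 CC 77.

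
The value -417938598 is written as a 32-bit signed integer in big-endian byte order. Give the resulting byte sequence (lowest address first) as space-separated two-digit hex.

E7 16 C3 5A

Two's complement of -417938598 in 32 bits: 417938598 = 0x18E93CA6; invert → 0xE716C359; add 1 → 0xE716C35A.
Split into bytes (most-significant first): E7 16 C3 5A.
Big-endian stores the most-significant byte at the lowest address.
So the memory order matches the most-significant-first order: E7 16 C3 5A.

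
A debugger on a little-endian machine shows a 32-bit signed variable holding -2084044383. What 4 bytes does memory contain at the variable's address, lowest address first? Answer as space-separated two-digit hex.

A1 01 C8 83

Two's complement of -2084044383 in 32 bits: 2084044383 = 0x7C37FE5F; invert → 0x83C801A0; add 1 → 0x83C801A1.
Split into bytes (most-significant first): 83 C8 01 A1.
Little-endian stores the least-significant byte at the lowest address.
So at ascending addresses the bytes are A1 01 C8 83.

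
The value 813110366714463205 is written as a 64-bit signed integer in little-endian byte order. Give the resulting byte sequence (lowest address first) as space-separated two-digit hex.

E5 03 34 0B 92 BF 48 0B

813110366714463205 in hexadecimal, padded to 64 bits, is 0x0B48BF920B3403E5.
Split into bytes (most-significant first): 0B 48 BF 92 0B 34 03 E5.
Little-endian: lowest address holds the least-significant byte.
So at ascending addresses the bytes are E5 03 34 0B 92 BF 48 0B.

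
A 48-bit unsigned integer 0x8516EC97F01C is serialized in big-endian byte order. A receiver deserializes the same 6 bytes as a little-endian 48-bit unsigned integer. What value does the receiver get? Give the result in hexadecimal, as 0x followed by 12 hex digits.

Stored big-endian, the bytes at ascending addresses are 85 16 EC 97 F0 1C.
Read back as little-endian, the first byte is least significant, giving 0x1CF097EC1685.

0x1CF097EC1685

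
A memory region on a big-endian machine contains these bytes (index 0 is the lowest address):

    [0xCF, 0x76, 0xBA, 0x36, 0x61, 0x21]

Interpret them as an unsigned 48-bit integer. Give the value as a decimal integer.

228108837216545

Big-endian stores the most-significant byte at the lowest address.
The bytes are already most-significant first: 0xCF76BA366121.
0xCF76BA366121 = 228108837216545.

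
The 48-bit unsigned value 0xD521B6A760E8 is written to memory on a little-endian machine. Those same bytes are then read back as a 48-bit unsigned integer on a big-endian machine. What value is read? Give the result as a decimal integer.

255501828235733

Stored little-endian, the bytes at ascending addresses are E8 60 A7 B6 21 D5.
Read back as big-endian, the last byte is least significant, giving 0xE860A7B621D5.
0xE860A7B621D5 = 255501828235733.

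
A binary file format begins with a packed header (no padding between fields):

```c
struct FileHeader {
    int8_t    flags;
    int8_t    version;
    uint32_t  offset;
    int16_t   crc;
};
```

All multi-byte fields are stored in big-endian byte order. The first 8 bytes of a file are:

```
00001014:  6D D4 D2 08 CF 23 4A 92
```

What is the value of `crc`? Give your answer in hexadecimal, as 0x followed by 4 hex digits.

0x4A92

`crc` follows `flags` (1 B), `version` (1 B), `offset` (4 B), so it starts at offset 1 + 1 + 4 = 6 and occupies 2 bytes.
Bytes at offsets 6..7: 4A 92.
In big-endian order the high byte comes first in memory.
The bytes are already most-significant first: 0x4A92.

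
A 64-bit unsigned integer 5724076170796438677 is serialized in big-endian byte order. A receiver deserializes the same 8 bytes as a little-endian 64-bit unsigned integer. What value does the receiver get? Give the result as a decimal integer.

5724076170796438677 in 64-bit hexadecimal is 0x4F7000F32B999495.
Stored big-endian, the bytes at ascending addresses are 4F 70 00 F3 2B 99 94 95.
Read back as little-endian, the first byte is least significant, giving 0x9594992BF300704F.
0x9594992BF300704F = 10778408222243975247.

10778408222243975247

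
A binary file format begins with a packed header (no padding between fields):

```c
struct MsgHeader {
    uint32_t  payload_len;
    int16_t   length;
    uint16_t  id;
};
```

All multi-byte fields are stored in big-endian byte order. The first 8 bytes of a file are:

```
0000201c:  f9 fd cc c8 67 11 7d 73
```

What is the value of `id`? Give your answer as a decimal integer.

32115

`id` follows `payload_len` (4 B), `length` (2 B), so it starts at offset 4 + 2 = 6 and occupies 2 bytes.
Bytes at offsets 6..7: 7D 73.
Big-endian stores the most-significant byte at the lowest address.
The bytes are already most-significant first: 0x7D73.
0x7D73 = 32115.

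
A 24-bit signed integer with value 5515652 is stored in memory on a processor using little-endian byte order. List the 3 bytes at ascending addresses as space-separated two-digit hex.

5515652 in hexadecimal, padded to 24 bits, is 0x542984.
Split into bytes (most-significant first): 54 29 84.
In little-endian order the low byte comes first in memory.
So at ascending addresses the bytes are 84 29 54.

84 29 54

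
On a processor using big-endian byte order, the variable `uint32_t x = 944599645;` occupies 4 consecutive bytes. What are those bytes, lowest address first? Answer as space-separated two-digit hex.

944599645 in hexadecimal, padded to 32 bits, is 0x384D725D.
Split into bytes (most-significant first): 38 4D 72 5D.
In big-endian order the high byte comes first in memory.
So the memory order matches the most-significant-first order: 38 4D 72 5D.

38 4D 72 5D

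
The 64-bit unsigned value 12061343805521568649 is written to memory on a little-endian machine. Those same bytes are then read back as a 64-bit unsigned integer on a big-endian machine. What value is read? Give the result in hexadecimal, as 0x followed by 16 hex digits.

12061343805521568649 in 64-bit hexadecimal is 0xA762804991F8A389.
Stored little-endian, the bytes at ascending addresses are 89 A3 F8 91 49 80 62 A7.
Read back as big-endian, the last byte is least significant, giving 0x89A3F891498062A7.

0x89A3F891498062A7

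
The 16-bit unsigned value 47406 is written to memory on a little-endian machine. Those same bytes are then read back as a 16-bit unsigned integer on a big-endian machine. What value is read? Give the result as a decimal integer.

11961

47406 in 16-bit hexadecimal is 0xB92E.
Stored little-endian, the bytes at ascending addresses are 2E B9.
Read back as big-endian, the last byte is least significant, giving 0x2EB9.
0x2EB9 = 11961.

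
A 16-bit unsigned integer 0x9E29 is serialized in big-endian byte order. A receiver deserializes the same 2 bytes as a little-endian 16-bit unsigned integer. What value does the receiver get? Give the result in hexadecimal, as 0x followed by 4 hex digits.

0x299E

Stored big-endian, the bytes at ascending addresses are 9E 29.
Read back as little-endian, the first byte is least significant, giving 0x299E.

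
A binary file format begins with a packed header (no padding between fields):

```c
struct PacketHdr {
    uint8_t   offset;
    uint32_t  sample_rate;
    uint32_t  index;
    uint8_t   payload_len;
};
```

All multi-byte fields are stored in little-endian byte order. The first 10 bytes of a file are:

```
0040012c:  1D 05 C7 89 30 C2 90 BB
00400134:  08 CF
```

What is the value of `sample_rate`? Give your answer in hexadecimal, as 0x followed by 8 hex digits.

`sample_rate` follows `offset` (1 byte), so it starts at byte offset 1 and occupies 4 bytes.
Bytes at offsets 1..4: 05 C7 89 30.
Little-endian: lowest address holds the least-significant byte.
Reassemble most-significant byte first: 30 89 C7 05 → 0x3089C705.

0x3089C705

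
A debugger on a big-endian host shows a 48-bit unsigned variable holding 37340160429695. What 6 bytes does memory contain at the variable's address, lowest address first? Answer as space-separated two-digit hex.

37340160429695 in hexadecimal, padded to 48 bits, is 0x21F5EEFF8E7F.
Split into bytes (most-significant first): 21 F5 EE FF 8E 7F.
In big-endian order the high byte comes first in memory.
So the memory order matches the most-significant-first order: 21 F5 EE FF 8E 7F.

21 F5 EE FF 8E 7F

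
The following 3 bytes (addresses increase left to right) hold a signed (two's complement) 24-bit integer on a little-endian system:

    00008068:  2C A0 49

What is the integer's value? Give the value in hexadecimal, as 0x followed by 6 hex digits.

0x49A02C

Little-endian: lowest address holds the least-significant byte.
Reassemble most-significant byte first: 49 A0 2C → 0x49A02C.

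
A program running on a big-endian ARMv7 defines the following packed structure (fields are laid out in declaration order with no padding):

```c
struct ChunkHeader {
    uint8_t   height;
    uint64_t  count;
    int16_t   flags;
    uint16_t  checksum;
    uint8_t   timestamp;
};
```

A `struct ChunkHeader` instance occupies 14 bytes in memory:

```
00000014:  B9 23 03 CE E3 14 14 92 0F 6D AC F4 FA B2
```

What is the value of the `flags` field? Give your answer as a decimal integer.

28076

`flags` follows `height` (1 B), `count` (8 B), so it starts at offset 1 + 8 = 9 and occupies 2 bytes.
Bytes at offsets 9..10: 6D AC.
Big-endian: lowest address holds the most-significant byte.
The bytes are already most-significant first: 0x6DAC.
0x6DAC = 28076.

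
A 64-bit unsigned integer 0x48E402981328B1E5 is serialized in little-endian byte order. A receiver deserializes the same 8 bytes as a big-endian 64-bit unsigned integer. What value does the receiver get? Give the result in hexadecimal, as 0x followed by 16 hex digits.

Stored little-endian, the bytes at ascending addresses are E5 B1 28 13 98 02 E4 48.
Read back as big-endian, the last byte is least significant, giving 0xE5B128139802E448.

0xE5B128139802E448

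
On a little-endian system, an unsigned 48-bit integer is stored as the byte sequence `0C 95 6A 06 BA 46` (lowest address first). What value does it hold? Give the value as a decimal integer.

77764785509644

Little-endian stores the least-significant byte at the lowest address.
Reassemble most-significant byte first: 46 BA 06 6A 95 0C → 0x46BA066A950C.
0x46BA066A950C = 77764785509644.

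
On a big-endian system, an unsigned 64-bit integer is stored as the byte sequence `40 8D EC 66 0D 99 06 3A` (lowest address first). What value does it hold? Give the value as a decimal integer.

4651633913202542138

Big-endian stores the most-significant byte at the lowest address.
The bytes are already most-significant first: 0x408DEC660D99063A.
0x408DEC660D99063A = 4651633913202542138.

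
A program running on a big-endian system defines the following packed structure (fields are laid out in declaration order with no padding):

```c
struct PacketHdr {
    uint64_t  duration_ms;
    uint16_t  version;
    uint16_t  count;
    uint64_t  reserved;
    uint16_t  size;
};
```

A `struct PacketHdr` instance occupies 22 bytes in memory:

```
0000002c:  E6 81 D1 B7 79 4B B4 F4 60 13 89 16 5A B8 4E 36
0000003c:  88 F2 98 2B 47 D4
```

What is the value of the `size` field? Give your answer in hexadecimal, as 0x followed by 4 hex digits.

`size` follows `duration_ms` (8 B), `version` (2 B), `count` (2 B), `reserved` (8 B), so it starts at offset 8 + 2 + 2 + 8 = 20 and occupies 2 bytes.
Bytes at offsets 20..21: 47 D4.
Big-endian stores the most-significant byte at the lowest address.
The bytes are already most-significant first: 0x47D4.

0x47D4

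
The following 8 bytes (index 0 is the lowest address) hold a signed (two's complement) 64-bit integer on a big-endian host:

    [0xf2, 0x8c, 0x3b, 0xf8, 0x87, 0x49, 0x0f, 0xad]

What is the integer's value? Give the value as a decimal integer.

-969333881183858771

Big-endian stores the most-significant byte at the lowest address.
The bytes are already most-significant first: 0xF28C3BF887490FAD.
Top bit is set, so as a signed 64-bit value this is 0xF28C3BF887490FAD − 2^64 = -969333881183858771.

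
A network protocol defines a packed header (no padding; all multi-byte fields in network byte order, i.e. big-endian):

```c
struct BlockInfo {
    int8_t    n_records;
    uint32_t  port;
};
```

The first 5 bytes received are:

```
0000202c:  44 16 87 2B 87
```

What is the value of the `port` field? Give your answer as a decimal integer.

377957255

`port` follows `n_records` (1 byte), so it starts at byte offset 1 and occupies 4 bytes.
Bytes at offsets 1..4: 16 87 2B 87.
Big-endian: lowest address holds the most-significant byte.
The bytes are already most-significant first: 0x16872B87.
0x16872B87 = 377957255.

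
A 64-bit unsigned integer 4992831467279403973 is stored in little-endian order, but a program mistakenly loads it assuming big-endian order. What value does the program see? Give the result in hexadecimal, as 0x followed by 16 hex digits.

4992831467279403973 in 64-bit hexadecimal is 0x454A19C42E94CBC5.
Stored little-endian, the bytes at ascending addresses are C5 CB 94 2E C4 19 4A 45.
Read back as big-endian, the last byte is least significant, giving 0xC5CB942EC4194A45.

0xC5CB942EC4194A45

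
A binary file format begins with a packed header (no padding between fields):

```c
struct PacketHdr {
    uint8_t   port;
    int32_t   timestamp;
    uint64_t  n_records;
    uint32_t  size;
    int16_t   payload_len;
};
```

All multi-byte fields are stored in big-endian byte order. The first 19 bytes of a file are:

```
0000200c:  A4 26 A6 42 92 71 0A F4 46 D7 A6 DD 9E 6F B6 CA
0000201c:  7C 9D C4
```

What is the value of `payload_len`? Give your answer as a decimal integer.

-25148

`payload_len` follows `port` (1 B), `timestamp` (4 B), `n_records` (8 B), `size` (4 B), so it starts at offset 1 + 4 + 8 + 4 = 17 and occupies 2 bytes.
Bytes at offsets 17..18: 9D C4.
In big-endian order the high byte comes first in memory.
The bytes are already most-significant first: 0x9DC4.
Top bit is set, so as a signed 16-bit value this is 0x9DC4 − 2^16 = -25148.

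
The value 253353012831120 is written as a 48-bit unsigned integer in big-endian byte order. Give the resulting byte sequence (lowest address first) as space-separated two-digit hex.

E6 6C 58 55 23 90

253353012831120 in hexadecimal, padded to 48 bits, is 0xE66C58552390.
Split into bytes (most-significant first): E6 6C 58 55 23 90.
In big-endian order the high byte comes first in memory.
So the memory order matches the most-significant-first order: E6 6C 58 55 23 90.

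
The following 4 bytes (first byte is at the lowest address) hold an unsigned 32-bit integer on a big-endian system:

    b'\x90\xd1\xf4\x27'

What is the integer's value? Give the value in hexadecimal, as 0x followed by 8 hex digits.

0x90D1F427

Big-endian: lowest address holds the most-significant byte.
The bytes are already most-significant first: 0x90D1F427.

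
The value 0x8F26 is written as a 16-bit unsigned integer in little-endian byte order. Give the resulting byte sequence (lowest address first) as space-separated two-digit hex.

26 8F

Split into bytes (most-significant first): 8F 26.
In little-endian order the low byte comes first in memory.
So at ascending addresses the bytes are 26 8F.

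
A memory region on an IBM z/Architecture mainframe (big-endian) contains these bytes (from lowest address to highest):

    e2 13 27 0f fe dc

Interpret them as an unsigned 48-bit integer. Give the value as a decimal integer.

248571887615708

Big-endian stores the most-significant byte at the lowest address.
The bytes are already most-significant first: 0xE213270FFEDC.
0xE213270FFEDC = 248571887615708.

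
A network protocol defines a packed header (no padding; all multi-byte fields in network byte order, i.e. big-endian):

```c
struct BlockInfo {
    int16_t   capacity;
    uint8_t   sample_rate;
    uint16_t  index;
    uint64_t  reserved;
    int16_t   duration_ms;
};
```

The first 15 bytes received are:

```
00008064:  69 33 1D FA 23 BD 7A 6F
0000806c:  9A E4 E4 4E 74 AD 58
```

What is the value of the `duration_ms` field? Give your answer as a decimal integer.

-21160

`duration_ms` follows `capacity` (2 B), `sample_rate` (1 B), `index` (2 B), `reserved` (8 B), so it starts at offset 2 + 1 + 2 + 8 = 13 and occupies 2 bytes.
Bytes at offsets 13..14: AD 58.
In big-endian order the high byte comes first in memory.
The bytes are already most-significant first: 0xAD58.
Top bit is set, so as a signed 16-bit value this is 0xAD58 − 2^16 = -21160.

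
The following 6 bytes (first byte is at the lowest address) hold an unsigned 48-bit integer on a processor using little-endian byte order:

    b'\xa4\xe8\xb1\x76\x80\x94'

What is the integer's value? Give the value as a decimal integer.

163279468095652

Little-endian stores the least-significant byte at the lowest address.
Reassemble most-significant byte first: 94 80 76 B1 E8 A4 → 0x948076B1E8A4.
0x948076B1E8A4 = 163279468095652.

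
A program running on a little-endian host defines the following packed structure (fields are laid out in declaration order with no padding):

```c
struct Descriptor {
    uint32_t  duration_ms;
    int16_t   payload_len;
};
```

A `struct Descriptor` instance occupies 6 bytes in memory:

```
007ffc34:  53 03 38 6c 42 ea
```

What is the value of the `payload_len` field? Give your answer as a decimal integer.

-5566

`payload_len` follows `duration_ms` (4 bytes), so it starts at byte offset 4 and occupies 2 bytes.
Bytes at offsets 4..5: 42 EA.
Little-endian: lowest address holds the least-significant byte.
Reassemble most-significant byte first: EA 42 → 0xEA42.
Top bit is set, so as a signed 16-bit value this is 0xEA42 − 2^16 = -5566.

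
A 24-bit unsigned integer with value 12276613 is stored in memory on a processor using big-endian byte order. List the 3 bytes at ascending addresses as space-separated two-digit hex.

12276613 in hexadecimal, padded to 24 bits, is 0xBB5385.
Split into bytes (most-significant first): BB 53 85.
In big-endian order the high byte comes first in memory.
So the memory order matches the most-significant-first order: BB 53 85.

BB 53 85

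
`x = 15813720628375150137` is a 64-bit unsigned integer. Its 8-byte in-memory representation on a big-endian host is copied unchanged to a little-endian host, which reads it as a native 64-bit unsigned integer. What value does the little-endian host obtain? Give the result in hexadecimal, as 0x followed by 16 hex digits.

15813720628375150137 in 64-bit hexadecimal is 0xDB759F2077915E39.
Stored big-endian, the bytes at ascending addresses are DB 75 9F 20 77 91 5E 39.
Read back as little-endian, the first byte is least significant, giving 0x395E9177209F75DB.

0x395E9177209F75DB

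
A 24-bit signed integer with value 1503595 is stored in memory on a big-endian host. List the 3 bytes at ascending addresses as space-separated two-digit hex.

16 F1 6B

1503595 in hexadecimal, padded to 24 bits, is 0x16F16B.
Split into bytes (most-significant first): 16 F1 6B.
In big-endian order the high byte comes first in memory.
So the memory order matches the most-significant-first order: 16 F1 6B.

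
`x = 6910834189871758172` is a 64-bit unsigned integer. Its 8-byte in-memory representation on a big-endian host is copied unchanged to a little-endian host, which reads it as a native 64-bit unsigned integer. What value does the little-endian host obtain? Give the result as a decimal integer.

6646168029236815967

6910834189871758172 in 64-bit hexadecimal is 0x5FE837149CEE3B5C.
Stored big-endian, the bytes at ascending addresses are 5F E8 37 14 9C EE 3B 5C.
Read back as little-endian, the first byte is least significant, giving 0x5C3BEE9C1437E85F.
0x5C3BEE9C1437E85F = 6646168029236815967.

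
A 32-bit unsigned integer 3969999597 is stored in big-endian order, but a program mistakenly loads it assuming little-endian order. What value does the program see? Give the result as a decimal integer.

3969999597 in 32-bit hexadecimal is 0xECA162ED.
Stored big-endian, the bytes at ascending addresses are EC A1 62 ED.
Read back as little-endian, the first byte is least significant, giving 0xED62A1EC.
0xED62A1EC = 3982664172.

3982664172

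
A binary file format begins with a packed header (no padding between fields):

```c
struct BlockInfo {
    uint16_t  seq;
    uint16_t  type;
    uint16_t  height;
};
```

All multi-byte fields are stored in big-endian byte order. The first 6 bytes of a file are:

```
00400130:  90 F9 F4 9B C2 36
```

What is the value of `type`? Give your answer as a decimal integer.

62619

`type` follows `seq` (2 bytes), so it starts at byte offset 2 and occupies 2 bytes.
Bytes at offsets 2..3: F4 9B.
In big-endian order the high byte comes first in memory.
The bytes are already most-significant first: 0xF49B.
0xF49B = 62619.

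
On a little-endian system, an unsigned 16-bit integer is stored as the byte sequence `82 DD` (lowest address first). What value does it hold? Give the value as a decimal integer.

Little-endian stores the least-significant byte at the lowest address.
Reassemble most-significant byte first: DD 82 → 0xDD82.
0xDD82 = 56706.

56706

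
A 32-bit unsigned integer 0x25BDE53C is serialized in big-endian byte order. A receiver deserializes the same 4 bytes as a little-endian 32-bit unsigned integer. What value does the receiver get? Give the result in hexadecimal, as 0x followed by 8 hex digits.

0x3CE5BD25

Stored big-endian, the bytes at ascending addresses are 25 BD E5 3C.
Read back as little-endian, the first byte is least significant, giving 0x3CE5BD25.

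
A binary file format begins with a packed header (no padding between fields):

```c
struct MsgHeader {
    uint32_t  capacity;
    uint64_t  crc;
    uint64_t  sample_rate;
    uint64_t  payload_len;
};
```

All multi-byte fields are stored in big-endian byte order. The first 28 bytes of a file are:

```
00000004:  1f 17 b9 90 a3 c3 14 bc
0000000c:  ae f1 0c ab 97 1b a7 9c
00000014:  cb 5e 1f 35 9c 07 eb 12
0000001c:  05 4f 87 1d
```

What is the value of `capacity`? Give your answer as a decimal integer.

521648528

`capacity` is the first field, at byte offset 0, occupying 4 bytes.
Bytes at offsets 0..3: 1F 17 B9 90.
Big-endian stores the most-significant byte at the lowest address.
The bytes are already most-significant first: 0x1F17B990.
0x1F17B990 = 521648528.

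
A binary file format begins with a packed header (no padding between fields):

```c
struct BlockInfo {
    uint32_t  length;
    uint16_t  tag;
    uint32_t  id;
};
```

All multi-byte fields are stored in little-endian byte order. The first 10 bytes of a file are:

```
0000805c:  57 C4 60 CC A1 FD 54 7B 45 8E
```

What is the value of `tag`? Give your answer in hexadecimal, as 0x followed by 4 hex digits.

0xFDA1

`tag` follows `length` (4 bytes), so it starts at byte offset 4 and occupies 2 bytes.
Bytes at offsets 4..5: A1 FD.
Little-endian stores the least-significant byte at the lowest address.
Reassemble most-significant byte first: FD A1 → 0xFDA1.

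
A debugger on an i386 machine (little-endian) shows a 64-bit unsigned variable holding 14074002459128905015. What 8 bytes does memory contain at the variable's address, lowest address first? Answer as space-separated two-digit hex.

37 3D 5A 58 AB E6 50 C3

14074002459128905015 in hexadecimal, padded to 64 bits, is 0xC350E6AB585A3D37.
Split into bytes (most-significant first): C3 50 E6 AB 58 5A 3D 37.
In little-endian order the low byte comes first in memory.
So at ascending addresses the bytes are 37 3D 5A 58 AB E6 50 C3.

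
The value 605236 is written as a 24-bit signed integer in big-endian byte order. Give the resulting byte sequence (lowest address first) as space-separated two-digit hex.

09 3C 34

605236 in hexadecimal, padded to 24 bits, is 0x093C34.
Split into bytes (most-significant first): 09 3C 34.
Big-endian: lowest address holds the most-significant byte.
So the memory order matches the most-significant-first order: 09 3C 34.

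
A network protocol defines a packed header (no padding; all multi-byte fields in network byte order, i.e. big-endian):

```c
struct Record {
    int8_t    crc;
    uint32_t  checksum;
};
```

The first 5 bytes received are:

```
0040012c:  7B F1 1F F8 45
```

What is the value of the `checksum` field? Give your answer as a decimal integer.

`checksum` follows `crc` (1 byte), so it starts at byte offset 1 and occupies 4 bytes.
Bytes at offsets 1..4: F1 1F F8 45.
Big-endian: lowest address holds the most-significant byte.
The bytes are already most-significant first: 0xF11FF845.
0xF11FF845 = 4045404229.

4045404229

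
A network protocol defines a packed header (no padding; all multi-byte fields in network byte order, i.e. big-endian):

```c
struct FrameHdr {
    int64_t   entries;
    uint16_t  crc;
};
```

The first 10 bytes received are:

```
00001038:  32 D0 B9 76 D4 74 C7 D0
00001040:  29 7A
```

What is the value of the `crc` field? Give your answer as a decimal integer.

10618

`crc` follows `entries` (8 bytes), so it starts at byte offset 8 and occupies 2 bytes.
Bytes at offsets 8..9: 29 7A.
Big-endian: lowest address holds the most-significant byte.
The bytes are already most-significant first: 0x297A.
0x297A = 10618.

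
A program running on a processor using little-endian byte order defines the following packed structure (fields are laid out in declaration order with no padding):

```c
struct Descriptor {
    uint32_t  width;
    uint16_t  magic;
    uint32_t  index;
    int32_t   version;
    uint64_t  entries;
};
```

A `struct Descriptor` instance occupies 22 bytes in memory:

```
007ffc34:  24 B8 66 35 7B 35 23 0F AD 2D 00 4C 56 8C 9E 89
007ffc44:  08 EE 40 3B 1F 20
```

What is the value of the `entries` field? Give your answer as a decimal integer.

`entries` follows `width` (4 B), `magic` (2 B), `index` (4 B), `version` (4 B), so it starts at offset 4 + 2 + 4 + 4 = 14 and occupies 8 bytes.
Bytes at offsets 14..21: 9E 89 08 EE 40 3B 1F 20.
Little-endian stores the least-significant byte at the lowest address.
Reassemble most-significant byte first: 20 1F 3B 40 EE 08 89 9E → 0x201F3B40EE08899E.
0x201F3B40EE08899E = 2314633883549206942.

2314633883549206942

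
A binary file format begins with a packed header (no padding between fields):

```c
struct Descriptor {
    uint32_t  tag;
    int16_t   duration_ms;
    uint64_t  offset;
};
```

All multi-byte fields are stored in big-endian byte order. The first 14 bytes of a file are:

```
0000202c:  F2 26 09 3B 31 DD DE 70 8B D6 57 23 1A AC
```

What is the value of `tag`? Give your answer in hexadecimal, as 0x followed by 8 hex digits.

`tag` is the first field, at byte offset 0, occupying 4 bytes.
Bytes at offsets 0..3: F2 26 09 3B.
Big-endian stores the most-significant byte at the lowest address.
The bytes are already most-significant first: 0xF226093B.

0xF226093B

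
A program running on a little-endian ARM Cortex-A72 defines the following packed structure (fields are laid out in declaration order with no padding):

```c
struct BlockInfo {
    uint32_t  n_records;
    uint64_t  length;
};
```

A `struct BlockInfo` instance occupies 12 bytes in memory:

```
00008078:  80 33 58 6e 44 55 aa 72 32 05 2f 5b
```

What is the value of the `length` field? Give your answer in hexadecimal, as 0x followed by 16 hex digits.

`length` follows `n_records` (4 bytes), so it starts at byte offset 4 and occupies 8 bytes.
Bytes at offsets 4..11: 44 55 AA 72 32 05 2F 5B.
Little-endian stores the least-significant byte at the lowest address.
Reassemble most-significant byte first: 5B 2F 05 32 72 AA 55 44 → 0x5B2F053272AA5544.

0x5B2F053272AA5544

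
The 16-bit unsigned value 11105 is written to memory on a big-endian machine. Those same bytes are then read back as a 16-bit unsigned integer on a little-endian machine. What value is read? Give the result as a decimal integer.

11105 in 16-bit hexadecimal is 0x2B61.
Stored big-endian, the bytes at ascending addresses are 2B 61.
Read back as little-endian, the first byte is least significant, giving 0x612B.
0x612B = 24875.

24875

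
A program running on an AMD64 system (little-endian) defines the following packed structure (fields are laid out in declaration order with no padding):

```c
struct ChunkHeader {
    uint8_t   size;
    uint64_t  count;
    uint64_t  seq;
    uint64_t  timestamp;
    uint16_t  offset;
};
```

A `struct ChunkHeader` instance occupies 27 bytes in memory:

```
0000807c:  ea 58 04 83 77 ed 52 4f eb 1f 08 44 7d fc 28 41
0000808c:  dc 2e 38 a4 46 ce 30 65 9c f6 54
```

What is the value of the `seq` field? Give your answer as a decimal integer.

15871011626728818719

`seq` follows `size` (1 B), `count` (8 B), so it starts at offset 1 + 8 = 9 and occupies 8 bytes.
Bytes at offsets 9..16: 1F 08 44 7D FC 28 41 DC.
Little-endian stores the least-significant byte at the lowest address.
Reassemble most-significant byte first: DC 41 28 FC 7D 44 08 1F → 0xDC4128FC7D44081F.
0xDC4128FC7D44081F = 15871011626728818719.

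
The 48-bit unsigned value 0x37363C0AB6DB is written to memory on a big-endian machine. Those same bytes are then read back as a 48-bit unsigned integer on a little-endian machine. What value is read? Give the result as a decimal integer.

Stored big-endian, the bytes at ascending addresses are 37 36 3C 0A B6 DB.
Read back as little-endian, the first byte is least significant, giving 0xDBB60A3C3637.
0xDBB60A3C3637 = 241574902249015.

241574902249015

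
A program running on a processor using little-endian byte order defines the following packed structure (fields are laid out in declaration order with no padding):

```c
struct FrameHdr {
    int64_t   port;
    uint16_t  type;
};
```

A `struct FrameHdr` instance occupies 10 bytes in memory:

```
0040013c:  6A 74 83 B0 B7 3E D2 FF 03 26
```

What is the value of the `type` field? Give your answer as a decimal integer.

`type` follows `port` (8 bytes), so it starts at byte offset 8 and occupies 2 bytes.
Bytes at offsets 8..9: 03 26.
In little-endian order the low byte comes first in memory.
Reassemble most-significant byte first: 26 03 → 0x2603.
0x2603 = 9731.

9731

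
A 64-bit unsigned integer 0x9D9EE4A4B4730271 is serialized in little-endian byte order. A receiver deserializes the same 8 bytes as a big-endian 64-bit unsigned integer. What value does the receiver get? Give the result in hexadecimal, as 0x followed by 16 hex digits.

0x710273B4A4E49E9D

Stored little-endian, the bytes at ascending addresses are 71 02 73 B4 A4 E4 9E 9D.
Read back as big-endian, the last byte is least significant, giving 0x710273B4A4E49E9D.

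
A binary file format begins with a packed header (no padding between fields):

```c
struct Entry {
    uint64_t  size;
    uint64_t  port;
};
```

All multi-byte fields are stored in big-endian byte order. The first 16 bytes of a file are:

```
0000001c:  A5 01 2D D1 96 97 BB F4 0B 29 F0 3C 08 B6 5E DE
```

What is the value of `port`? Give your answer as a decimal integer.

`port` follows `size` (8 bytes), so it starts at byte offset 8 and occupies 8 bytes.
Bytes at offsets 8..15: 0B 29 F0 3C 08 B6 5E DE.
Big-endian: lowest address holds the most-significant byte.
The bytes are already most-significant first: 0x0B29F03C08B65EDE.
0x0B29F03C08B65EDE = 804438149097217758.

804438149097217758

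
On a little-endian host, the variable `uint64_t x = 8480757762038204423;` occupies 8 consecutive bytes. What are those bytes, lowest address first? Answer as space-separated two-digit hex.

07 88 6C 68 40 B4 B1 75

8480757762038204423 in hexadecimal, padded to 64 bits, is 0x75B1B440686C8807.
Split into bytes (most-significant first): 75 B1 B4 40 68 6C 88 07.
Little-endian: lowest address holds the least-significant byte.
So at ascending addresses the bytes are 07 88 6C 68 40 B4 B1 75.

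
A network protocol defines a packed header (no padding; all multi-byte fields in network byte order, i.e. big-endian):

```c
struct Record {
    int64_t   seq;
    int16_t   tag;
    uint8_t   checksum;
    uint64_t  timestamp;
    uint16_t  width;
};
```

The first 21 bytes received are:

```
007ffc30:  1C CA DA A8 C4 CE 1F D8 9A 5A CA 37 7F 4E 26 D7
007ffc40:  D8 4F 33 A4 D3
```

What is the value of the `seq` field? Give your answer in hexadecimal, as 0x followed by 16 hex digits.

0x1CCADAA8C4CE1FD8

`seq` is the first field, at byte offset 0, occupying 8 bytes.
Bytes at offsets 0..7: 1C CA DA A8 C4 CE 1F D8.
Big-endian: lowest address holds the most-significant byte.
The bytes are already most-significant first: 0x1CCADAA8C4CE1FD8.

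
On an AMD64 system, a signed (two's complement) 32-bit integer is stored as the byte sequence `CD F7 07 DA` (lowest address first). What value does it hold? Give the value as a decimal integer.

In little-endian order the low byte comes first in memory.
Reassemble most-significant byte first: DA 07 F7 CD → 0xDA07F7CD.
Top bit is set, so as a signed 32-bit value this is 0xDA07F7CD − 2^32 = -637012019.

-637012019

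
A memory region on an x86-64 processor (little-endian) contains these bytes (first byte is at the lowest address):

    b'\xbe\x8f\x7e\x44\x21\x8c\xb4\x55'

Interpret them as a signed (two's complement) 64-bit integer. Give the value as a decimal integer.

6175715063542747070

In little-endian order the low byte comes first in memory.
Reassemble most-significant byte first: 55 B4 8C 21 44 7E 8F BE → 0x55B48C21447E8FBE.
0x55B48C21447E8FBE = 6175715063542747070.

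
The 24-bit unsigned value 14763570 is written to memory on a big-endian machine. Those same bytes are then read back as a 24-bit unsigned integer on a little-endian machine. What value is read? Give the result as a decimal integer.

14763570 in 24-bit hexadecimal is 0xE14632.
Stored big-endian, the bytes at ascending addresses are E1 46 32.
Read back as little-endian, the first byte is least significant, giving 0x3246E1.
0x3246E1 = 3294945.

3294945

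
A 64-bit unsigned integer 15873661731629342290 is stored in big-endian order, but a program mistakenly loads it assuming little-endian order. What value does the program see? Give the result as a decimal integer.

5953330027747822300

15873661731629342290 in 64-bit hexadecimal is 0xDC4A933E1E7A9E52.
Stored big-endian, the bytes at ascending addresses are DC 4A 93 3E 1E 7A 9E 52.
Read back as little-endian, the first byte is least significant, giving 0x529E7A1E3E934ADC.
0x529E7A1E3E934ADC = 5953330027747822300.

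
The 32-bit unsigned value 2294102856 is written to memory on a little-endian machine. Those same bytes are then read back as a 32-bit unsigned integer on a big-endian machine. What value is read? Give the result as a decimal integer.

2294102856 in 32-bit hexadecimal is 0x88BD3B48.
Stored little-endian, the bytes at ascending addresses are 48 3B BD 88.
Read back as big-endian, the last byte is least significant, giving 0x483BBD88.
0x483BBD88 = 1211874696.

1211874696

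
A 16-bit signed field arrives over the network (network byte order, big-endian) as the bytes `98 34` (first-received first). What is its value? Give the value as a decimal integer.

-26572

Big-endian stores the most-significant byte at the lowest address.
The bytes are already most-significant first: 0x9834.
Top bit is set, so as a signed 16-bit value this is 0x9834 − 2^16 = -26572.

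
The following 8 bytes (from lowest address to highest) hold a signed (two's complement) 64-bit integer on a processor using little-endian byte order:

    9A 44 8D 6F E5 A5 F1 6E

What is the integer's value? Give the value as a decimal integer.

7994353218396963994

Little-endian stores the least-significant byte at the lowest address.
Reassemble most-significant byte first: 6E F1 A5 E5 6F 8D 44 9A → 0x6EF1A5E56F8D449A.
0x6EF1A5E56F8D449A = 7994353218396963994.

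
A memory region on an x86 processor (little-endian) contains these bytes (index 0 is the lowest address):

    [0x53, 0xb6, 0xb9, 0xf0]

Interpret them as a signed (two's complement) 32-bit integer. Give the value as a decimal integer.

-256264621

Little-endian stores the least-significant byte at the lowest address.
Reassemble most-significant byte first: F0 B9 B6 53 → 0xF0B9B653.
Top bit is set, so as a signed 32-bit value this is 0xF0B9B653 − 2^32 = -256264621.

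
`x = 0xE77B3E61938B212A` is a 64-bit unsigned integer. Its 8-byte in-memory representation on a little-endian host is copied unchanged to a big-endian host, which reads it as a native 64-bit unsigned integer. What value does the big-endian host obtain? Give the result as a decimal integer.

3035861088932363239

Stored little-endian, the bytes at ascending addresses are 2A 21 8B 93 61 3E 7B E7.
Read back as big-endian, the last byte is least significant, giving 0x2A218B93613E7BE7.
0x2A218B93613E7BE7 = 3035861088932363239.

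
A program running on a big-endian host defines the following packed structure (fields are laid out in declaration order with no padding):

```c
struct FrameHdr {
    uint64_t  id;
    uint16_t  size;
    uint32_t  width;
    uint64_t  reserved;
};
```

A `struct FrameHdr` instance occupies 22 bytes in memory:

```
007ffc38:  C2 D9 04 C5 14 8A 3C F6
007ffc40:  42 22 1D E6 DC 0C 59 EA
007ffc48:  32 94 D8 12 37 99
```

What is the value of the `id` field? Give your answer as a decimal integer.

14040258557803904246

`id` is the first field, at byte offset 0, occupying 8 bytes.
Bytes at offsets 0..7: C2 D9 04 C5 14 8A 3C F6.
Big-endian: lowest address holds the most-significant byte.
The bytes are already most-significant first: 0xC2D904C5148A3CF6.
0xC2D904C5148A3CF6 = 14040258557803904246.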